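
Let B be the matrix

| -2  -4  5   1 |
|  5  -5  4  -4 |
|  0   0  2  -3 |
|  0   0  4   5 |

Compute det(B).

B is block upper-triangular with a 2×2 block and a 2×2 block on the diagonal, so its determinant equals the product of the determinants of the diagonal blocks.
det of the 2×2 block = 30
det of the 2×2 block = 22
det = (30)·(22) = 660

det(B) = 660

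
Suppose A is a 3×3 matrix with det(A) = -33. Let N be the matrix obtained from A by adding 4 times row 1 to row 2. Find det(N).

Adding a multiple of one row to another leaves the determinant unchanged.
det(N) = (1)·(-33) = -33

det(N) = -33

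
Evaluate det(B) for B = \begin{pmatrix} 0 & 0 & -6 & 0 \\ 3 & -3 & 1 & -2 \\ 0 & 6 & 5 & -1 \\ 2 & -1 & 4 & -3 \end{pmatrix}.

det(B) = 162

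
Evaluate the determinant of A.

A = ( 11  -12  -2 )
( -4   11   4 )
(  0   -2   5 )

437

Expand along row 3:
  − (-2) · |11 -2; -4 4| = −(-2)·(44 − 8) = 72
  + 5 · |11 -12; -4 11| = 5·(121 − 48) = 365
Sum: (72) + (365) = 437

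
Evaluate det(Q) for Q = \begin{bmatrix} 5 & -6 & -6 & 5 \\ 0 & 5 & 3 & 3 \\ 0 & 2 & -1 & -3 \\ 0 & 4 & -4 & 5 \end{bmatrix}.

Expand along column 1 (it has 3 zeros):
  + (5) · M_11   where M_11 = det([5 3 3; 2 -1 -3; 4 -4 5]) = -163
det = (+1)·(5)·(-163) = -815

|Q| = -815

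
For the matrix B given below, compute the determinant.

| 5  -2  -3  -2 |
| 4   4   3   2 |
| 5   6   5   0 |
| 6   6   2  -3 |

Expand along row 3 (it has 1 zero):
  + (5) · M_31   where M_31 = det([-2 -3 -2; 4 3 2; 6 2 -3]) = -26
  − (6) · M_32   where M_32 = det([5 -3 -2; 4 3 2; 6 2 -3]) = -117
  + (5) · M_33   where M_33 = det([5 -2 -2; 4 4 2; 6 6 -3]) = -168
det = (+1)·(5)·(-26) + (-1)·(6)·(-117) + (+1)·(5)·(-168) = -268

|B| = -268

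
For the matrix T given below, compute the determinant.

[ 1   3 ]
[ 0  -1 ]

det(T) = 1·(-1) − 3·0 = -1 − 0 = -1

det(T) = -1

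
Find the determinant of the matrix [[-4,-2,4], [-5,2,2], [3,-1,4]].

The determinant is -96.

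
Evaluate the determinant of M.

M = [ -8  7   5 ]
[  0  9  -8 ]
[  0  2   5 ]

Expand along column 1:
  + (-8) · |9 -8; 2 5| = (-8)·(45 − (-16)) = -488

-488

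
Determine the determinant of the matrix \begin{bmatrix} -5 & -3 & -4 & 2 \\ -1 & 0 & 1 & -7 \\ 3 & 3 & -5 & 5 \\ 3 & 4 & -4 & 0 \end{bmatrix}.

Expand along row 2 (it has 1 zero):
  − (-1) · M_21   where M_21 = det([-3 -4 2; 3 -5 5; 4 -4 0]) = -124
  − (1) · M_23   where M_23 = det([-5 -3 2; 3 3 5; 3 4 0]) = 61
  + (-7) · M_24   where M_24 = det([-5 -3 -4; 3 3 -5; 3 4 -4]) = -43
det = (-1)·(-1)·(-124) + (-1)·(1)·(61) + (+1)·(-7)·(-43) = 116

116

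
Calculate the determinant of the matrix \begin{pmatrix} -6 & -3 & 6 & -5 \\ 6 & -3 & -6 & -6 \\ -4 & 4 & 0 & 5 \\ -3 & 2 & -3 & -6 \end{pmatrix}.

Expand along row 3 (it has 1 zero):
  + (-4) · M_31   where M_31 = det([-3 6 -5; -3 -6 -6; 2 -3 -6]) = -339
  − (4) · M_32   where M_32 = det([-6 6 -5; 6 -6 -6; -3 -3 -6]) = 396
  − (5) · M_34   where M_34 = det([-6 -3 6; 6 -3 -6; -3 2 -3]) = -216
det = (+1)·(-4)·(-339) + (-1)·(4)·(396) + (-1)·(5)·(-216) = 852

The determinant is 852.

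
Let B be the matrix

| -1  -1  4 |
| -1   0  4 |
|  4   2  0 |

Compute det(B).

Expand along column 2:
  − (-1) · |-1 4; 4 0| = −(-1)·(0 − 16) = -16
  − 2 · |-1 4; -1 4| = −2·(-4 − (-4)) = 0
Sum: (-16) + (0) = -16

det(B) = -16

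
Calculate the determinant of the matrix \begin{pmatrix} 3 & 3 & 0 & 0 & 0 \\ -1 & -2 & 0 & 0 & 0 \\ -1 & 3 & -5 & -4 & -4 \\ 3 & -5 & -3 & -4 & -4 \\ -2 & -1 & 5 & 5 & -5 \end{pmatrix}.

240

The matrix is block lower-triangular with a 2×2 block and a 3×3 block on the diagonal, so its determinant equals the product of the determinants of the diagonal blocks.
det of the 2×2 block = -3
det of the 3×3 block = -80
det = (-3)·(-80) = 240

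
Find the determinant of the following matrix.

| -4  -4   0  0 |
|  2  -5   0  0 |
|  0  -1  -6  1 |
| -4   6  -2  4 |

-616

The matrix is block lower-triangular with a 2×2 block and a 2×2 block on the diagonal, so its determinant equals the product of the determinants of the diagonal blocks.
det of the 2×2 block = 28
det of the 2×2 block = -22
det = (28)·(-22) = -616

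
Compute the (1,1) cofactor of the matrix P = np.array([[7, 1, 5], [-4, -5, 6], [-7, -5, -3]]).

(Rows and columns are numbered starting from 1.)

Delete row 1 and column 1; the remaining 2×2 submatrix is [-5 6; -5 -3].
Its determinant is (-5)·(-3) − 6·(-5) = 45.
The cofactor carries sign (−1)^(1+1) = +1, so C_{1,1} = +(45) = 45.

45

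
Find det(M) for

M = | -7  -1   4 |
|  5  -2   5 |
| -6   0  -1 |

|M| = -37

Expand along column 2:
  − (-1) · |5 5; -6 -1| = −(-1)·(-5 − (-30)) = 25
  + (-2) · |-7 4; -6 -1| = (-2)·(7 − (-24)) = -62
Sum: (25) + (-62) = -37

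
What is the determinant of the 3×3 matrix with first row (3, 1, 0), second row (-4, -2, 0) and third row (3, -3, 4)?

Expand along column 3:
  + 4 · |3 1; -4 -2| = 4·(-6 − (-4)) = -8

The determinant is -8.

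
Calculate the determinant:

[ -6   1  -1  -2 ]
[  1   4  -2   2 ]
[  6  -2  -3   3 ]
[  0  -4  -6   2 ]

124

Expand along row 4 (it has 1 zero):
  + (-4) · M_42   where M_42 = det([-6 -1 -2; 1 -2 2; 6 -3 3]) = -27
  − (-6) · M_43   where M_43 = det([-6 1 -2; 1 4 2; 6 -2 3]) = -35
  + (2) · M_44   where M_44 = det([-6 1 -1; 1 4 -2; 6 -2 -3]) = 113
det = (+1)·(-4)·(-27) + (-1)·(-6)·(-35) + (+1)·(2)·(113) = 124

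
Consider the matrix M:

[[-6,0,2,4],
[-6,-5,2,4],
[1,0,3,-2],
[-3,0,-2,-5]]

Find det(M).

Expand along column 2 (it has 3 zeros):
  + (-5) · M_22   where M_22 = det([-6 2 4; 1 3 -2; -3 -2 -5]) = 164
det = (+1)·(-5)·(164) = -820

The determinant is -820.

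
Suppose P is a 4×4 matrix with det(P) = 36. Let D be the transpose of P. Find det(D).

|D| = 36

det(Pᵀ) = det(P).
det(D) = (1)·(36) = 36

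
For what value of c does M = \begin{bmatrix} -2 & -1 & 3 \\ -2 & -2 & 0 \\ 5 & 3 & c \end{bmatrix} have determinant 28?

Expanding along the row containing c, det(M) is linear in c: det(M) = (2)·c + (12).
Set (2)·c + (12) = 28  ⇒  (2)·c = 16  ⇒  c = 8.

8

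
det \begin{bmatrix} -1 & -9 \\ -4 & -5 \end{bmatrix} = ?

-31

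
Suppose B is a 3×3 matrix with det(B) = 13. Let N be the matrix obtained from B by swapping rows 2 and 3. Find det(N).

|N| = -13

Swapping two rows multiplies the determinant by −1.
det(N) = (-1)·(13) = -13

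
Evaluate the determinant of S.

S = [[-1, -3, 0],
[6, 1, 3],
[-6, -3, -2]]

11

Expand along row 1:
  + (-1) · |1 3; -3 -2| = (-1)·(-2 − (-9)) = -7
  − (-3) · |6 3; -6 -2| = −(-3)·(-12 − (-18)) = 18
Sum: (-7) + (18) = 11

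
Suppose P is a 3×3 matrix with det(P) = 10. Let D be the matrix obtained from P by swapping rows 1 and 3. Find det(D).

Swapping two rows multiplies the determinant by −1.
det(D) = (-1)·(10) = -10

-10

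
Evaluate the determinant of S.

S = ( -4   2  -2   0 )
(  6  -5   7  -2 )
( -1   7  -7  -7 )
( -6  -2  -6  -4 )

Expand along row 1 (it has 1 zero):
  + (-4) · M_11   where M_11 = det([-5 7 -2; 7 -7 -7; -2 -6 -4]) = 476
  − (2) · M_12   where M_12 = det([6 7 -2; -1 -7 -7; -6 -6 -4]) = 254
  + (-2) · M_13   where M_13 = det([6 -5 -2; -1 7 -7; -6 -2 -4]) = -530
det = (+1)·(-4)·(476) + (-1)·(2)·(254) + (+1)·(-2)·(-530) = -1352

-1352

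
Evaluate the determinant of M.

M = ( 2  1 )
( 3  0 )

det(M) = -3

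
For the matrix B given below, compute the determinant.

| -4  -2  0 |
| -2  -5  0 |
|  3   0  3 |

48

Expand along column 3:
  + 3 · |-4 -2; -2 -5| = 3·(20 − 4) = 48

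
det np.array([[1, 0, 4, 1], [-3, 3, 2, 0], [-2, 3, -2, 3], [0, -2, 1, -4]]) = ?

Expand along row 1 (it has 1 zero):
  + (1) · M_11   where M_11 = det([3 2 0; 3 -2 3; -2 1 -4]) = 27
  + (4) · M_13   where M_13 = det([-3 3 0; -2 3 3; 0 -2 -4]) = -6
  − (1) · M_14   where M_14 = det([-3 3 2; -2 3 -2; 0 -2 1]) = 17
det = (+1)·(1)·(27) + (+1)·(4)·(-6) + (-1)·(1)·(17) = -14

-14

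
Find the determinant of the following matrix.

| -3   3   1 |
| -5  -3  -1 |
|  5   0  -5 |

Expand along row 3:
  + 5 · |3 1; -3 -1| = 5·(-3 − (-3)) = 0
  + (-5) · |-3 3; -5 -3| = (-5)·(9 − (-15)) = -120
Sum: (0) + (-120) = -120

-120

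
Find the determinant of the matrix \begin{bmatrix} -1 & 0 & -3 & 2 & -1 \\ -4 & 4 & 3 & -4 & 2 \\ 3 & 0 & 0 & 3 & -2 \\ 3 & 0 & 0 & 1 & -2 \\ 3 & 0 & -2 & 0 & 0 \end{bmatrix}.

-224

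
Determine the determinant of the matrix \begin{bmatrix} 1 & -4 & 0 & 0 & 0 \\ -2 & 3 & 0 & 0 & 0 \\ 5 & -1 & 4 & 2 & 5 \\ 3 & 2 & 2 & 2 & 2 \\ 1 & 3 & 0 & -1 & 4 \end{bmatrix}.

The determinant is -70.

The matrix is block lower-triangular with a 2×2 block and a 3×3 block on the diagonal, so its determinant equals the product of the determinants of the diagonal blocks.
det of the 2×2 block = -5
det of the 3×3 block = 14
det = (-5)·(14) = -70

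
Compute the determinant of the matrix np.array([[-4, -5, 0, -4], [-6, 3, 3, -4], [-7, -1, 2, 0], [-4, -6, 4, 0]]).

1032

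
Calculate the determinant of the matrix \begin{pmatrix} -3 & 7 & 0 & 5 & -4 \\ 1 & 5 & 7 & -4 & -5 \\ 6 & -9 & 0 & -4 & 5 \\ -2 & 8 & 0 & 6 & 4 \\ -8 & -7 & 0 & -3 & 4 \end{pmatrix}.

-13062

Expand along column 3 (it has 4 zeros):
  − (7) · M_23   where M_23 = det([-3 7 5 -4; 6 -9 -4 5; -2 8 6 4; -8 -7 -3 4]) = 1866
det = (-1)·(7)·(1866) = -13062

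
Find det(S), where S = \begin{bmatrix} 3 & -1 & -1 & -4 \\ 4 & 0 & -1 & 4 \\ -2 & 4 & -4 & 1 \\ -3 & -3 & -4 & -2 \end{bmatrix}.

Expand along row 2 (it has 1 zero):
  − (4) · M_21   where M_21 = det([-1 -1 -4; 4 -4 1; -3 -4 -2]) = 95
  − (-1) · M_23   where M_23 = det([3 -1 -4; -2 4 1; -3 -3 -2]) = -80
  + (4) · M_24   where M_24 = det([3 -1 -1; -2 4 -4; -3 -3 -4]) = -106
det = (-1)·(4)·(95) + (-1)·(-1)·(-80) + (+1)·(4)·(-106) = -884

|S| = -884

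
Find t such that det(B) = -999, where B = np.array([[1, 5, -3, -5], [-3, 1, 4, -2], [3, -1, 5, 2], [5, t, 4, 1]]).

Expanding along the column containing t, det(B) is linear in t: det(B) = (153)·t + (-81).
Set (153)·t + (-81) = -999  ⇒  (153)·t = -918  ⇒  t = -6.

-6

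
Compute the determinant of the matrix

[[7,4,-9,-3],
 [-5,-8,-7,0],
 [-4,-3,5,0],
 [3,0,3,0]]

-702

Expand along column 4 (it has 3 zeros):
  − (-3) · M_14   where M_14 = det([-5 -8 -7; -4 -3 5; 3 0 3]) = -234
det = (-1)·(-3)·(-234) = -702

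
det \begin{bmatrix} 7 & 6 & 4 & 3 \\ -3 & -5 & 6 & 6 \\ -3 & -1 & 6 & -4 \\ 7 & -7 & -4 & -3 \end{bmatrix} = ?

Expand along row 1:
  + (7) · M_11   where M_11 = det([-5 6 6; -1 6 -4; -7 -4 -3]) = 596
  − (6) · M_12   where M_12 = det([-3 6 6; -3 6 -4; 7 -4 -3]) = -300
  + (4) · M_13   where M_13 = det([-3 -5 6; -3 -1 -4; 7 -7 -3]) = 428
  − (3) · M_14   where M_14 = det([-3 -5 6; -3 -1 6; 7 -7 -4]) = -120
det = (+1)·(7)·(596) + (-1)·(6)·(-300) + (+1)·(4)·(428) + (-1)·(3)·(-120) = 8044

8044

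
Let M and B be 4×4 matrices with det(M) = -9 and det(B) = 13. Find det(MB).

det(MB) = det(M)·det(B) = (-9)·(13) = -117

det(MB) = -117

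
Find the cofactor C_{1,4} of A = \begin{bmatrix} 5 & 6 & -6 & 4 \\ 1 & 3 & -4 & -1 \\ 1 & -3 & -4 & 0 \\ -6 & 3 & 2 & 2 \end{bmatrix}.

-132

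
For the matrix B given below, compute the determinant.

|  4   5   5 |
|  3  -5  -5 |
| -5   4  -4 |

Expand along row 1:
  + 4 · |-5 -5; 4 -4| = 4·(20 − (-20)) = 160
  − 5 · |3 -5; -5 -4| = −5·(-12 − 25) = 185
  + 5 · |3 -5; -5 4| = 5·(12 − 25) = -65
Sum: (160) + (185) + (-65) = 280

det(B) = 280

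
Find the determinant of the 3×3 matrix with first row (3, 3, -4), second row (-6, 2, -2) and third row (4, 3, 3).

Expand along row 1:
  + 3 · |2 -2; 3 3| = 3·(6 − (-6)) = 36
  − 3 · |-6 -2; 4 3| = −3·(-18 − (-8)) = 30
  + (-4) · |-6 2; 4 3| = (-4)·(-18 − 8) = 104
Sum: (36) + (30) + (104) = 170

170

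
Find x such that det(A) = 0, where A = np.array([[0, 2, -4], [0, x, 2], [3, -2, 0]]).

Expanding along the row containing x, det(A) is linear in x: det(A) = (12)·x + (12).
Set (12)·x + (12) = 0  ⇒  (12)·x = -12  ⇒  x = -1.

x = -1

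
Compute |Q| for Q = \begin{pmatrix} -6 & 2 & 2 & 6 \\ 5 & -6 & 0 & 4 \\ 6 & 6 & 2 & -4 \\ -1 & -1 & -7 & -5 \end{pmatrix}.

2184

Expand along row 2 (it has 1 zero):
  − (5) · M_21   where M_21 = det([2 2 6; 6 2 -4; -1 -7 -5]) = -248
  + (-6) · M_22   where M_22 = det([-6 2 6; 6 2 -4; -1 -7 -5]) = 56
  + (4) · M_24   where M_24 = det([-6 2 2; 6 6 2; -1 -1 -7]) = 320
det = (-1)·(5)·(-248) + (+1)·(-6)·(56) + (+1)·(4)·(320) = 2184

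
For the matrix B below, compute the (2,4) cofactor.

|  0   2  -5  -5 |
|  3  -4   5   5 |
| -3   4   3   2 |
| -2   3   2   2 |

The cofactor is 5.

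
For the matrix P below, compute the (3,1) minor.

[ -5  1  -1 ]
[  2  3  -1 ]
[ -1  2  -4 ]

2

Delete row 3 and column 1; the remaining 2×2 submatrix is [1 -1; 3 -1].
Its determinant is 1·(-1) − (-1)·3 = 2.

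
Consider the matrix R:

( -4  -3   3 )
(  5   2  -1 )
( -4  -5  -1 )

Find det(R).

Expand along column 1:
  + (-4) · |2 -1; -5 -1| = (-4)·(-2 − 5) = 28
  − 5 · |-3 3; -5 -1| = −5·(3 − (-15)) = -90
  + (-4) · |-3 3; 2 -1| = (-4)·(3 − 6) = 12
Sum: (28) + (-90) + (12) = -50

The determinant is -50.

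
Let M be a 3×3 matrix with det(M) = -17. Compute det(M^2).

det(M^2) = (det M)^2 = (-17)^2 = 289

289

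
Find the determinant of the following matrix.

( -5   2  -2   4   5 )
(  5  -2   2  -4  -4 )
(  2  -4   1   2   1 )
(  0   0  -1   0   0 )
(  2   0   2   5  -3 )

120

Expand along row 4 (it has 4 zeros):
  − (-1) · M_43   where M_43 = det([-5 2 4 5; 5 -2 -4 -4; 2 -4 2 1; 2 0 5 -3]) = 120
det = (-1)·(-1)·(120) = 120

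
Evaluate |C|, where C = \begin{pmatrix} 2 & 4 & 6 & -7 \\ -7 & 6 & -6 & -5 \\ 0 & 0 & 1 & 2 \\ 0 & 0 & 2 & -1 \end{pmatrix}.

C is block upper-triangular with a 2×2 block and a 2×2 block on the diagonal, so its determinant equals the product of the determinants of the diagonal blocks.
det of the 2×2 block = 40
det of the 2×2 block = -5
det = (40)·(-5) = -200

-200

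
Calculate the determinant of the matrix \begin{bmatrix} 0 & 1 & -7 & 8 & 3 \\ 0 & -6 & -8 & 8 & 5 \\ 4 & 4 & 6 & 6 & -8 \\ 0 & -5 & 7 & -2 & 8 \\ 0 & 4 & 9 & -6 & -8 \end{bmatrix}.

10920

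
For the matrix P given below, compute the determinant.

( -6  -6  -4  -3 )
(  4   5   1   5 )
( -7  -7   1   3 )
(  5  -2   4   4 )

det(P) = -1194

Expand along row 1:
  + (-6) · M_11   where M_11 = det([5 1 5; -7 1 3; -2 4 4]) = -148
  − (-6) · M_12   where M_12 = det([4 1 5; -7 1 3; 5 4 4]) = -154
  + (-4) · M_13   where M_13 = det([4 5 5; -7 -7 3; 5 -2 4]) = 372
  − (-3) · M_14   where M_14 = det([4 5 1; -7 -7 1; 5 -2 4]) = 110
det = (+1)·(-6)·(-148) + (-1)·(-6)·(-154) + (+1)·(-4)·(372) + (-1)·(-3)·(110) = -1194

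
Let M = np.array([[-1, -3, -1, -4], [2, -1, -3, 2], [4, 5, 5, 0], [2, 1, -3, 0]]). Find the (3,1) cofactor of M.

-44

Delete row 3 and column 1; the remaining 3×3 submatrix is [-3 -1 -4; -1 -3 2; 1 -3 0].
Its determinant is -44.
The cofactor carries sign (−1)^(3+1) = +1, so C_{3,1} = +(-44) = -44.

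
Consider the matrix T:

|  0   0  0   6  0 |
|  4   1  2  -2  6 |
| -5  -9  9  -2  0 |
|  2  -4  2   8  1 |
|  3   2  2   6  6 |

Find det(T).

The determinant is -78.

Expand along row 1 (it has 4 zeros):
  − (6) · M_14   where M_14 = det([4 1 2 6; -5 -9 9 0; 2 -4 2 1; 3 2 2 6]) = 13
det = (-1)·(6)·(13) = -78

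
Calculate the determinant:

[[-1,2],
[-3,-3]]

det = (-1)·(-3) − 2·(-3) = 3 − (-6) = 9

The determinant is 9.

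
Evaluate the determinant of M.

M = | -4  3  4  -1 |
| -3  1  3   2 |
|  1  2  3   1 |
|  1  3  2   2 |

Expand along row 1:
  + (-4) · M_11   where M_11 = det([1 3 2; 2 3 1; 3 2 2]) = -9
  − (3) · M_12   where M_12 = det([-3 3 2; 1 3 1; 1 2 2]) = -17
  + (4) · M_13   where M_13 = det([-3 1 2; 1 2 1; 1 3 2]) = -2
  − (-1) · M_14   where M_14 = det([-3 1 3; 1 2 3; 1 3 2]) = 19
det = (+1)·(-4)·(-9) + (-1)·(3)·(-17) + (+1)·(4)·(-2) + (-1)·(-1)·(19) = 98

The determinant is 98.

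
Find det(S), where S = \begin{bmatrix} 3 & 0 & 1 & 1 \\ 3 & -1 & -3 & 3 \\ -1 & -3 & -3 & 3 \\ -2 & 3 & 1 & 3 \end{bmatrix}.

Expand along row 1 (it has 1 zero):
  + (3) · M_11   where M_11 = det([-1 -3 3; -3 -3 3; 3 1 3]) = -24
  + (1) · M_13   where M_13 = det([3 -1 3; -1 -3 3; -2 3 3]) = -78
  − (1) · M_14   where M_14 = det([3 -1 -3; -1 -3 -3; -2 3 1]) = 38
det = (+1)·(3)·(-24) + (+1)·(1)·(-78) + (-1)·(1)·(38) = -188

-188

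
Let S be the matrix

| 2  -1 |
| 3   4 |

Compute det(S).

det(S) = 11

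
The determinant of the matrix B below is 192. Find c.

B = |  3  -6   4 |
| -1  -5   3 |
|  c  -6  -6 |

Expanding along the row containing c, det(B) is linear in c: det(B) = (2)·c + (204).
Set (2)·c + (204) = 192  ⇒  (2)·c = -12  ⇒  c = -6.

-6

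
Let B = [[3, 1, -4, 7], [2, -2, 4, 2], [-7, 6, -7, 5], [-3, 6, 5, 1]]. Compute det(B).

Expand along row 1:
  + (3) · M_11   where M_11 = det([-2 4 2; 6 -7 5; 6 5 1]) = 304
  − (1) · M_12   where M_12 = det([2 4 2; -7 -7 5; -3 5 1]) = -208
  + (-4) · M_13   where M_13 = det([2 -2 2; -7 6 5; -3 6 1]) = -80
  − (7) · M_14   where M_14 = det([2 -2 4; -7 6 -7; -3 6 5]) = -64
det = (+1)·(3)·(304) + (-1)·(1)·(-208) + (+1)·(-4)·(-80) + (-1)·(7)·(-64) = 1888

1888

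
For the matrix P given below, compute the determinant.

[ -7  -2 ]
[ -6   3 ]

det(P) = (-7)·3 − (-2)·(-6) = -21 − 12 = -33

-33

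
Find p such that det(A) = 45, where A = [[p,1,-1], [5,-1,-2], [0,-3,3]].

-5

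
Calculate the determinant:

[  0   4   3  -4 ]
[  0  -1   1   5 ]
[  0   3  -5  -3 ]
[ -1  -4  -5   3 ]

Expand along column 1 (it has 3 zeros):
  − (-1) · M_41   where M_41 = det([4 3 -4; -1 1 5; 3 -5 -3]) = 116
det = (-1)·(-1)·(116) = 116

116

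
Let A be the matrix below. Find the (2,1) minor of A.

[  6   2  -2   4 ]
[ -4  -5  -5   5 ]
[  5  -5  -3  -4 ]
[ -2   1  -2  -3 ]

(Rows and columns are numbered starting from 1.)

92

Delete row 2 and column 1; the remaining 3×3 submatrix is [2 -2 4; -5 -3 -4; 1 -2 -3].
Its determinant is 92.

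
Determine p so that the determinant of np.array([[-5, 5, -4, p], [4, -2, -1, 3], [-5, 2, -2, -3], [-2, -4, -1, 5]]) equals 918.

8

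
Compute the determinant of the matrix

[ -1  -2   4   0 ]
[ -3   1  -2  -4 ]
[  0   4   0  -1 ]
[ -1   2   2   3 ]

Expand along row 3 (it has 2 zeros):
  − (4) · M_32   where M_32 = det([-1 4 0; -3 -2 -4; -1 2 3]) = 50
  − (-1) · M_34   where M_34 = det([-1 -2 4; -3 1 -2; -1 2 2]) = -42
det = (-1)·(4)·(50) + (-1)·(-1)·(-42) = -242

The determinant is -242.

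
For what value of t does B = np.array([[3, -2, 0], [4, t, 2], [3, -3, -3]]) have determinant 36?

t = -6

Expanding along the column containing t, det(B) is linear in t: det(B) = (-9)·t + (-18).
Set (-9)·t + (-18) = 36  ⇒  (-9)·t = 54  ⇒  t = -6.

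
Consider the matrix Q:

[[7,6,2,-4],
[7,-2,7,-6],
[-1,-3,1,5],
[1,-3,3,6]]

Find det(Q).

Expand along row 1:
  + (7) · M_11   where M_11 = det([-2 7 -6; -3 1 5; -3 3 6]) = 75
  − (6) · M_12   where M_12 = det([7 7 -6; -1 1 5; 1 3 6]) = 38
  + (2) · M_13   where M_13 = det([7 -2 -6; -1 -3 5; 1 -3 6]) = -79
  − (-4) · M_14   where M_14 = det([7 -2 7; -1 -3 1; 1 -3 3]) = -8
det = (+1)·(7)·(75) + (-1)·(6)·(38) + (+1)·(2)·(-79) + (-1)·(-4)·(-8) = 107

107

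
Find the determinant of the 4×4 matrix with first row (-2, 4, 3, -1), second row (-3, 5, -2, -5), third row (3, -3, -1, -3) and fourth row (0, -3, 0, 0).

249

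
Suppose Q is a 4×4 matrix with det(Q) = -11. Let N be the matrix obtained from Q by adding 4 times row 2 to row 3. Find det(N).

det(N) = -11

Adding a multiple of one row to another leaves the determinant unchanged.
det(N) = (1)·(-11) = -11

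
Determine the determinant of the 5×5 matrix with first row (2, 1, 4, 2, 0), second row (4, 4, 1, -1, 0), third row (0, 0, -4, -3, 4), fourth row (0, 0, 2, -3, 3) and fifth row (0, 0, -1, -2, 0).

-172

The matrix is block upper-triangular with a 2×2 block and a 3×3 block on the diagonal, so its determinant equals the product of the determinants of the diagonal blocks.
det of the 2×2 block = 4
det of the 3×3 block = -43
det = (4)·(-43) = -172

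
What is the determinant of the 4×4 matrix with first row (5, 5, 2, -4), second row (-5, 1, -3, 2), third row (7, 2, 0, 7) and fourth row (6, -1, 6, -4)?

Expand along row 3 (it has 1 zero):
  + (7) · M_31   where M_31 = det([5 2 -4; 1 -3 2; -1 6 -4]) = -8
  − (2) · M_32   where M_32 = det([5 2 -4; -5 -3 2; 6 6 -4]) = 32
  − (7) · M_34   where M_34 = det([5 5 2; -5 1 -3; 6 -1 6]) = 73
det = (+1)·(7)·(-8) + (-1)·(2)·(32) + (-1)·(7)·(73) = -631

-631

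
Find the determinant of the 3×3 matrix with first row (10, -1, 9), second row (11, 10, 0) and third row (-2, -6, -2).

-636

Expand along column 3:
  + 9 · |11 10; -2 -6| = 9·(-66 − (-20)) = -414
  + (-2) · |10 -1; 11 10| = (-2)·(100 − (-11)) = -222
Sum: (-414) + (-222) = -636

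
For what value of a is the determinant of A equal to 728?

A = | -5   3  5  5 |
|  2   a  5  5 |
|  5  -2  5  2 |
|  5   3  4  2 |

Expanding along the row containing a, det(A) is linear in a: det(A) = (-35)·a + (518).
Set (-35)·a + (518) = 728  ⇒  (-35)·a = 210  ⇒  a = -6.

a = -6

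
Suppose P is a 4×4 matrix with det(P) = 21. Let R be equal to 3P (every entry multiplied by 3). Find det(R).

1701

For a 4×4 matrix, det(3P) = 3^4·det(P) = 81·det(P).
det(R) = (81)·(21) = 1701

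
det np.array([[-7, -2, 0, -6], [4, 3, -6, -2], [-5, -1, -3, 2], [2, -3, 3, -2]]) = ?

The determinant is -1134.

Expand along row 1 (it has 1 zero):
  + (-7) · M_11   where M_11 = det([3 -6 -2; -1 -3 2; -3 3 -2]) = 72
  − (-2) · M_12   where M_12 = det([4 -6 -2; -5 -3 2; 2 3 -2]) = 54
  − (-6) · M_14   where M_14 = det([4 3 -6; -5 -1 -3; 2 -3 3]) = -123
det = (+1)·(-7)·(72) + (-1)·(-2)·(54) + (-1)·(-6)·(-123) = -1134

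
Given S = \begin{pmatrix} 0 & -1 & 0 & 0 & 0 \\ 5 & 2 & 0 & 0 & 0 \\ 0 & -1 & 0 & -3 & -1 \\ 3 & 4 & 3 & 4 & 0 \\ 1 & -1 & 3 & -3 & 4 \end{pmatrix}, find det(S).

S is block lower-triangular with a 2×2 block and a 3×3 block on the diagonal, so its determinant equals the product of the determinants of the diagonal blocks.
det of the 2×2 block = 5
det of the 3×3 block = 57
det = (5)·(57) = 285

285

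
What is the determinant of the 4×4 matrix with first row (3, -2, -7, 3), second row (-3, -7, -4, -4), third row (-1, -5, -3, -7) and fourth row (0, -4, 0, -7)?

Expand along row 4 (it has 2 zeros):
  + (-4) · M_42   where M_42 = det([3 -7 3; -3 -4 -4; -1 -3 -7]) = 182
  + (-7) · M_44   where M_44 = det([3 -2 -7; -3 -7 -4; -1 -5 -3]) = -43
det = (+1)·(-4)·(182) + (+1)·(-7)·(-43) = -427

The determinant is -427.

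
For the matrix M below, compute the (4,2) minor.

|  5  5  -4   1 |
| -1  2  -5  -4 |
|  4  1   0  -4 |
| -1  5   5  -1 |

Delete row 4 and column 2; the remaining 3×3 submatrix is [5 -4 1; -1 -5 -4; 4 0 -4].
Its determinant is 200.

200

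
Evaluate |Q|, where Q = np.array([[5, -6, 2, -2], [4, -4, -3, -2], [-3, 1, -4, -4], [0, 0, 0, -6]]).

Expand along row 4 (it has 3 zeros):
  + (-6) · M_44   where M_44 = det([5 -6 2; 4 -4 -3; -3 1 -4]) = -71
det = (+1)·(-6)·(-71) = 426

det(Q) = 426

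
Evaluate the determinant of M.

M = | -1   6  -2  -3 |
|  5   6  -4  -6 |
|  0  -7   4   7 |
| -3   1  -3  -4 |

-153

Expand along row 3 (it has 1 zero):
  − (-7) · M_32   where M_32 = det([-1 -2 -3; 5 -4 -6; -3 -3 -4]) = 7
  + (4) · M_33   where M_33 = det([-1 6 -3; 5 6 -6; -3 1 -4]) = 177
  − (7) · M_34   where M_34 = det([-1 6 -2; 5 6 -4; -3 1 -3]) = 130
det = (-1)·(-7)·(7) + (+1)·(4)·(177) + (-1)·(7)·(130) = -153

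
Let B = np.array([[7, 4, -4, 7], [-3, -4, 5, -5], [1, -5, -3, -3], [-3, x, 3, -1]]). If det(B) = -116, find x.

Expanding along the row containing x, det(B) is linear in x: det(B) = (-126)·x + (136).
Set (-126)·x + (136) = -116  ⇒  (-126)·x = -252  ⇒  x = 2.

x = 2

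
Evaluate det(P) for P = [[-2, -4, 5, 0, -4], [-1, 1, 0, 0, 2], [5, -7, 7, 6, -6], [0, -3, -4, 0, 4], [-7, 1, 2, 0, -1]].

Expand along column 4 (it has 4 zeros):
  − (6) · M_34   where M_34 = det([-2 -4 5 -4; -1 1 0 2; 0 -3 -4 4; -7 1 2 -1]) = -417
det = (-1)·(6)·(-417) = 2502

|P| = 2502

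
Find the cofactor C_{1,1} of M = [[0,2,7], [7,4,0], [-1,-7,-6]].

-24

Delete row 1 and column 1; the remaining 2×2 submatrix is [4 0; -7 -6].
Its determinant is 4·(-6) − 0·(-7) = -24.
The cofactor carries sign (−1)^(1+1) = +1, so C_{1,1} = +(-24) = -24.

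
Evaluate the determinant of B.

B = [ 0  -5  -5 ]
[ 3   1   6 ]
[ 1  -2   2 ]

det(B) = 35

Expand along row 1:
  − (-5) · |3 6; 1 2| = −(-5)·(6 − 6) = 0
  + (-5) · |3 1; 1 -2| = (-5)·(-6 − 1) = 35
Sum: (0) + (35) = 35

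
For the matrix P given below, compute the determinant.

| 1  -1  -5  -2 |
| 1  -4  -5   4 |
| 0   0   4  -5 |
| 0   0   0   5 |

P is block upper-triangular with a 2×2 block and a 2×2 block on the diagonal, so its determinant equals the product of the determinants of the diagonal blocks.
det of the 2×2 block = -3
det of the 2×2 block = 20
det = (-3)·(20) = -60

|P| = -60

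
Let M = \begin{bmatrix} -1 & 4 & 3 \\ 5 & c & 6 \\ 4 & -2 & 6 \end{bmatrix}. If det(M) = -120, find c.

Expanding along the column containing c, det(M) is linear in c: det(M) = (-18)·c + (-66).
Set (-18)·c + (-66) = -120  ⇒  (-18)·c = -54  ⇒  c = 3.

c = 3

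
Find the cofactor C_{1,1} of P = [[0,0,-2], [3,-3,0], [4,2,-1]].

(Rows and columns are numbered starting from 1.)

3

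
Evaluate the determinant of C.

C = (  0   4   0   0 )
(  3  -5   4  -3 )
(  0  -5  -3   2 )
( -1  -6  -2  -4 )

The determinant is -196.

Expand along row 1 (it has 3 zeros):
  − (4) · M_12   where M_12 = det([3 4 -3; 0 -3 2; -1 -2 -4]) = 49
det = (-1)·(4)·(49) = -196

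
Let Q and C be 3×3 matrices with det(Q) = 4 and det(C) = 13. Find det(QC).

det(QC) = 52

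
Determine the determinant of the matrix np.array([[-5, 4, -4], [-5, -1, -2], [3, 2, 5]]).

Expand along column 1:
  + (-5) · |-1 -2; 2 5| = (-5)·(-5 − (-4)) = 5
  − (-5) · |4 -4; 2 5| = −(-5)·(20 − (-8)) = 140
  + 3 · |4 -4; -1 -2| = 3·(-8 − 4) = -36
Sum: (5) + (140) + (-36) = 109

The determinant is 109.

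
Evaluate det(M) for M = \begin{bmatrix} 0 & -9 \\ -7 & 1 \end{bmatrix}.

det(M) = -63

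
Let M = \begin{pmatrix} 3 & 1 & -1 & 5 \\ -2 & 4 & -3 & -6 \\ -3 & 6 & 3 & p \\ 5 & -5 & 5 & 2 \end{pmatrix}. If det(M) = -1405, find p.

Expanding along the row containing p, det(M) is linear in p: det(M) = (-20)·p + (-1245).
Set (-20)·p + (-1245) = -1405  ⇒  (-20)·p = -160  ⇒  p = 8.

8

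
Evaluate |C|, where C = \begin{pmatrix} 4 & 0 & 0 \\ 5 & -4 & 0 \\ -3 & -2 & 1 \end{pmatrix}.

C is lower triangular, so det(C) is the product of the diagonal entries:
det = (4) · (-4) · (1) = -16

|C| = -16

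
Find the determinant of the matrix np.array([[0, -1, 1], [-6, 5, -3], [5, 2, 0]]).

The determinant is -22.

Expand along row 1:
  − (-1) · |-6 -3; 5 0| = −(-1)·(0 − (-15)) = 15
  + 1 · |-6 5; 5 2| = 1·(-12 − 25) = -37
Sum: (15) + (-37) = -22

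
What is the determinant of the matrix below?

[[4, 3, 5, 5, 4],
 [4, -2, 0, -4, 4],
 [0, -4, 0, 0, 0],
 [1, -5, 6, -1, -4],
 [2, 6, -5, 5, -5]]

-12448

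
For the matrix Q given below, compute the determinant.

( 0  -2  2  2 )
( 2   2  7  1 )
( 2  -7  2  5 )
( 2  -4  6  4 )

Expand along row 1 (it has 1 zero):
  − (-2) · M_12   where M_12 = det([2 7 1; 2 2 5; 2 6 4]) = -22
  + (2) · M_13   where M_13 = det([2 2 1; 2 -7 5; 2 -4 4]) = -6
  − (2) · M_14   where M_14 = det([2 2 7; 2 -7 2; 2 -4 6]) = -42
det = (-1)·(-2)·(-22) + (+1)·(2)·(-6) + (-1)·(2)·(-42) = 28

28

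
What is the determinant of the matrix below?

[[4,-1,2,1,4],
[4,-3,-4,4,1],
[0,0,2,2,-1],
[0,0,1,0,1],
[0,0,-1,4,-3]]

The matrix is block upper-triangular with a 2×2 block and a 3×3 block on the diagonal, so its determinant equals the product of the determinants of the diagonal blocks.
det of the 2×2 block = -8
det of the 3×3 block = -8
det = (-8)·(-8) = 64

64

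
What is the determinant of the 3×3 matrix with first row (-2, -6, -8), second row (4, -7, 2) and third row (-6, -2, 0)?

Expand along column 3:
  + (-8) · |4 -7; -6 -2| = (-8)·(-8 − 42) = 400
  − 2 · |-2 -6; -6 -2| = −2·(4 − 36) = 64
Sum: (400) + (64) = 464

The determinant is 464.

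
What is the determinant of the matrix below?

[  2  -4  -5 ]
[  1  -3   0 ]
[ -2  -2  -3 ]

46

Expand along row 2:
  − 1 · |-4 -5; -2 -3| = −1·(12 − 10) = -2
  + (-3) · |2 -5; -2 -3| = (-3)·(-6 − 10) = 48
Sum: (-2) + (48) = 46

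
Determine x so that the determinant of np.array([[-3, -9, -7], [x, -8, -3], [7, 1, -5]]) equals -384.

Expanding along the row containing x, det(B) is linear in x: det(B) = (-52)·x + (-332).
Set (-52)·x + (-332) = -384  ⇒  (-52)·x = -52  ⇒  x = 1.

1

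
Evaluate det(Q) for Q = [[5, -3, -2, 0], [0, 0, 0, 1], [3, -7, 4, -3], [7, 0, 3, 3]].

|Q| = -260

Expand along row 2 (it has 3 zeros):
  + (1) · M_24   where M_24 = det([5 -3 -2; 3 -7 4; 7 0 3]) = -260
det = (+1)·(1)·(-260) = -260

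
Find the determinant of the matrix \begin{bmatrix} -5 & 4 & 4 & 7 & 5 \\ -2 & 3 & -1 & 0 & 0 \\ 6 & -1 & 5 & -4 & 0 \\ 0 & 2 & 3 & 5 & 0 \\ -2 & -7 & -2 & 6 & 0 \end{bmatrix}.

The determinant is 520.

Expand along column 5 (it has 4 zeros):
  + (5) · M_15   where M_15 = det([-2 3 -1 0; 6 -1 5 -4; 0 2 3 5; -2 -7 -2 6]) = 104
det = (+1)·(5)·(104) = 520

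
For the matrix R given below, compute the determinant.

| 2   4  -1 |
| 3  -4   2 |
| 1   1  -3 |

The determinant is 57.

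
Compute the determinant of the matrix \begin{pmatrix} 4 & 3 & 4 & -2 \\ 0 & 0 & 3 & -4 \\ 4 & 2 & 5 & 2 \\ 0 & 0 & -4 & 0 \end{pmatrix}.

Expand along row 4 (it has 3 zeros):
  − (-4) · M_43   where M_43 = det([4 3 -2; 0 0 -4; 4 2 2]) = -16
det = (-1)·(-4)·(-16) = -64

-64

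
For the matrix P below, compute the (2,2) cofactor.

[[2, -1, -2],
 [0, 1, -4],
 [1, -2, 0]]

The cofactor is 2.

Delete row 2 and column 2; the remaining 2×2 submatrix is [2 -2; 1 0].
Its determinant is 2·0 − (-2)·1 = 2.
The cofactor carries sign (−1)^(2+2) = +1, so C_{2,2} = +(2) = 2.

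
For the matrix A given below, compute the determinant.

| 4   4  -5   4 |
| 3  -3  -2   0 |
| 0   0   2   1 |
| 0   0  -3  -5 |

168

A is block upper-triangular with a 2×2 block and a 2×2 block on the diagonal, so its determinant equals the product of the determinants of the diagonal blocks.
det of the 2×2 block = -24
det of the 2×2 block = -7
det = (-24)·(-7) = 168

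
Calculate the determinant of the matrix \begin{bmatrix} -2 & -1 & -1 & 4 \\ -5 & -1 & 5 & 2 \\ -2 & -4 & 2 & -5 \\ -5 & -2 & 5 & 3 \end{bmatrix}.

Expand along row 1:
  + (-2) · M_11   where M_11 = det([-1 5 2; -4 2 -5; -2 5 3]) = 47
  − (-1) · M_12   where M_12 = det([-5 5 2; -2 2 -5; -5 5 3]) = 0
  + (-1) · M_13   where M_13 = det([-5 -1 2; -2 -4 -5; -5 -2 3]) = 47
  − (4) · M_14   where M_14 = det([-5 -1 5; -2 -4 2; -5 -2 5]) = 0
det = (+1)·(-2)·(47) + (-1)·(-1)·(0) + (+1)·(-1)·(47) + (-1)·(4)·(0) = -141

-141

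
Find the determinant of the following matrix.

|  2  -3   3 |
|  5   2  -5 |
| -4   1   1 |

The determinant is 8.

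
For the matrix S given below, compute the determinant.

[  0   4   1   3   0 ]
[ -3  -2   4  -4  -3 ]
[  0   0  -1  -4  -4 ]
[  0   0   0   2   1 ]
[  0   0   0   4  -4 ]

S is block upper-triangular with a 2×2 block and a 3×3 block on the diagonal, so its determinant equals the product of the determinants of the diagonal blocks.
det of the 2×2 block = 12
det of the 3×3 block = 12
det = (12)·(12) = 144

|S| = 144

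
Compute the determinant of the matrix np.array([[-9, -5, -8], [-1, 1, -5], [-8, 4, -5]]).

The determinant is -342.

Expand along row 1:
  + (-9) · |1 -5; 4 -5| = (-9)·(-5 − (-20)) = -135
  − (-5) · |-1 -5; -8 -5| = −(-5)·(5 − 40) = -175
  + (-8) · |-1 1; -8 4| = (-8)·(-4 − (-8)) = -32
Sum: (-135) + (-175) + (-32) = -342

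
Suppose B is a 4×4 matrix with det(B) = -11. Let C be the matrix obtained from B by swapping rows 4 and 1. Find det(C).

det(C) = 11

Swapping two rows multiplies the determinant by −1.
det(C) = (-1)·(-11) = 11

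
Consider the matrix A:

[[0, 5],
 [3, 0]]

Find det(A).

-15

det(A) = 0·0 − 5·3 = 0 − 15 = -15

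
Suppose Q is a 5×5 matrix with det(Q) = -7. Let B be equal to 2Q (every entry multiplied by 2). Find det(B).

The determinant is -224.

For a 5×5 matrix, det(2Q) = 2^5·det(Q) = 32·det(Q).
det(B) = (32)·(-7) = -224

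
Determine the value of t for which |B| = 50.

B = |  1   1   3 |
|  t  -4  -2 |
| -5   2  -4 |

t = 8

Expanding along the row containing t, det(B) is linear in t: det(B) = (10)·t + (-30).
Set (10)·t + (-30) = 50  ⇒  (10)·t = 80  ⇒  t = 8.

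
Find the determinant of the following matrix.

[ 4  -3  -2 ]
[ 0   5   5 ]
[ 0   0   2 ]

The determinant is 40.

The matrix is upper triangular, so the determinant is the product of the diagonal entries:
det = (4) · (5) · (2) = 40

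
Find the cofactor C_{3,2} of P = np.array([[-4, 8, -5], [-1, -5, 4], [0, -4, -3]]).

21

Delete row 3 and column 2; the remaining 2×2 submatrix is [-4 -5; -1 4].
Its determinant is (-4)·4 − (-5)·(-1) = -21.
The cofactor carries sign (−1)^(3+2) = −1, so C_{3,2} = −(-21) = 21.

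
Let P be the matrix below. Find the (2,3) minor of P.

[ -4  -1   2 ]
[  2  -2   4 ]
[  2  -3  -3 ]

Delete row 2 and column 3; the remaining 2×2 submatrix is [-4 -1; 2 -3].
Its determinant is (-4)·(-3) − (-1)·2 = 14.

The minor is 14.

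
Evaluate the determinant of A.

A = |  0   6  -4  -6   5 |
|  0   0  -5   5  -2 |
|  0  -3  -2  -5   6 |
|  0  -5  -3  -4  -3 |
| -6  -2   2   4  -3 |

det(A) = 19884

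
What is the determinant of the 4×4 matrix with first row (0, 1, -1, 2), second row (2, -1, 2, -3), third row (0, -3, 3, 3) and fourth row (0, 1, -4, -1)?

-54

Expand along column 1 (it has 3 zeros):
  − (2) · M_21   where M_21 = det([1 -1 2; -3 3 3; 1 -4 -1]) = 27
det = (-1)·(2)·(27) = -54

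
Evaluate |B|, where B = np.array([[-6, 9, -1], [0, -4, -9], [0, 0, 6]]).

B is upper triangular, so det(B) is the product of the diagonal entries:
det = (-6) · (-4) · (6) = 144

det(B) = 144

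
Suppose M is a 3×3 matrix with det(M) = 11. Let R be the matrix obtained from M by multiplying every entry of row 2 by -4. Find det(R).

Scaling one row by -4 multiplies the determinant by -4.
det(R) = (-4)·(11) = -44

-44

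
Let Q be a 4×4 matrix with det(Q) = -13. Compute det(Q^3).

-2197

det(Q^3) = (det Q)^3 = (-13)^3 = -2197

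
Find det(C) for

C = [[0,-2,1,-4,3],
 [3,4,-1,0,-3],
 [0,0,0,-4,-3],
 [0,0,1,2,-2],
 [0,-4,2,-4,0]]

-216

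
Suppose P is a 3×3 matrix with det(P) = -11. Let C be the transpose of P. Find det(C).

-11

det(Pᵀ) = det(P).
det(C) = (1)·(-11) = -11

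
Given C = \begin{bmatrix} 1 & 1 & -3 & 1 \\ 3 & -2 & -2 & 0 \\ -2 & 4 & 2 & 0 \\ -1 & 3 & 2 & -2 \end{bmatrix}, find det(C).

Expand along column 4 (it has 2 zeros):
  − (1) · M_14   where M_14 = det([3 -2 -2; -2 4 2; -1 3 2]) = 6
  + (-2) · M_44   where M_44 = det([1 1 -3; 3 -2 -2; -2 4 2]) = -22
det = (-1)·(1)·(6) + (+1)·(-2)·(-22) = 38

38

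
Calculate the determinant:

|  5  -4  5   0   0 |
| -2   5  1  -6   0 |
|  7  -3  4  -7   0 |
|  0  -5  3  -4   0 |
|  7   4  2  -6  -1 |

-1458

Expand along column 5 (it has 4 zeros):
  + (-1) · M_55   where M_55 = det([5 -4 5 0; -2 5 1 -6; 7 -3 4 -7; 0 -5 3 -4]) = 1458
det = (+1)·(-1)·(1458) = -1458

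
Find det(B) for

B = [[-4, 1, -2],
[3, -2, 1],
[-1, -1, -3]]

Expand along column 1:
  + (-4) · |-2 1; -1 -3| = (-4)·(6 − (-1)) = -28
  − 3 · |1 -2; -1 -3| = −3·(-3 − 2) = 15
  + (-1) · |1 -2; -2 1| = (-1)·(1 − 4) = 3
Sum: (-28) + (15) + (3) = -10

The determinant is -10.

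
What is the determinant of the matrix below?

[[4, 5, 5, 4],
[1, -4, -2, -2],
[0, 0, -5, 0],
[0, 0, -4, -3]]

-315

The matrix is block upper-triangular with a 2×2 block and a 2×2 block on the diagonal, so its determinant equals the product of the determinants of the diagonal blocks.
det of the 2×2 block = -21
det of the 2×2 block = 15
det = (-21)·(15) = -315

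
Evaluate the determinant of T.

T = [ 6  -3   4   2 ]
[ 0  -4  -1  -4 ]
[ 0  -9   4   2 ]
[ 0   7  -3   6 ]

Expand along column 1 (it has 3 zeros):
  + (6) · M_11   where M_11 = det([-4 -1 -4; -9 4 2; 7 -3 6]) = -184
det = (+1)·(6)·(-184) = -1104

|T| = -1104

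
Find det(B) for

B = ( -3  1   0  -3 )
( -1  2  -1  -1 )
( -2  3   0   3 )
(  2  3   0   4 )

41

Expand along column 3 (it has 3 zeros):
  − (-1) · M_23   where M_23 = det([-3 1 -3; -2 3 3; 2 3 4]) = 41
det = (-1)·(-1)·(41) = 41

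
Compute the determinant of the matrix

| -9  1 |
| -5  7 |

-58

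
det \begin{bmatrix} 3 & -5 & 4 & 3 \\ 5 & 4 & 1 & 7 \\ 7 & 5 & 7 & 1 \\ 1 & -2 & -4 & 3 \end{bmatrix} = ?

-1362

Expand along row 1:
  + (3) · M_11   where M_11 = det([4 1 7; 5 7 1; -2 -4 3]) = 41
  − (-5) · M_12   where M_12 = det([5 1 7; 7 7 1; 1 -4 3]) = -140
  + (4) · M_13   where M_13 = det([5 4 7; 7 5 1; 1 -2 3]) = -128
  − (3) · M_14   where M_14 = det([5 4 1; 7 5 7; 1 -2 -4]) = 91
det = (+1)·(3)·(41) + (-1)·(-5)·(-140) + (+1)·(4)·(-128) + (-1)·(3)·(91) = -1362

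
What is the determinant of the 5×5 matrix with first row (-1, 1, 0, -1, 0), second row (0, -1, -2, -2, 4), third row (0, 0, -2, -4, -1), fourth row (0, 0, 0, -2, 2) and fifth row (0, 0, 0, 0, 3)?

The matrix is upper triangular, so the determinant is the product of the diagonal entries:
det = (-1) · (-1) · (-2) · (-2) · (3) = 12

The determinant is 12.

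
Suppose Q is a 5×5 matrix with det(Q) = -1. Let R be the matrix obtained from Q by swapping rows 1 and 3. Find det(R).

Swapping two rows multiplies the determinant by −1.
det(R) = (-1)·(-1) = 1

det(R) = 1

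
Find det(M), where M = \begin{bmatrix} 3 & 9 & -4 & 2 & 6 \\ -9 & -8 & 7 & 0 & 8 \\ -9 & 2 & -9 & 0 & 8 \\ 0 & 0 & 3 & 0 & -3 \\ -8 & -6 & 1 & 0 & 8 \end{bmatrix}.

Expand along column 4 (it has 4 zeros):
  − (2) · M_14   where M_14 = det([-9 -8 7 8; -9 2 -9 8; 0 0 3 -3; -8 -6 1 8]) = 690
det = (-1)·(2)·(690) = -1380

The determinant is -1380.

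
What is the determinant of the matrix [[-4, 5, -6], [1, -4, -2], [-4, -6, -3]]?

187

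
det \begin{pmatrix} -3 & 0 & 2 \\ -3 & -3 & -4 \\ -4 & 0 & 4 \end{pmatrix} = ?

12

Expand along column 2:
  + (-3) · |-3 2; -4 4| = (-3)·(-12 − (-8)) = 12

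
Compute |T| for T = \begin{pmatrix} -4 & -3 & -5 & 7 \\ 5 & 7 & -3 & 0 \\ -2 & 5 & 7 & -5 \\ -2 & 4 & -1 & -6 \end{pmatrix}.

Expand along row 2 (it has 1 zero):
  − (5) · M_21   where M_21 = det([-3 -5 7; 5 7 -5; 4 -1 -6]) = -140
  + (7) · M_22   where M_22 = det([-4 -5 7; -2 7 -5; -2 -1 -6]) = 310
  − (-3) · M_23   where M_23 = det([-4 -3 7; -2 5 -5; -2 4 -6]) = 60
det = (-1)·(5)·(-140) + (+1)·(7)·(310) + (-1)·(-3)·(60) = 3050

The determinant is 3050.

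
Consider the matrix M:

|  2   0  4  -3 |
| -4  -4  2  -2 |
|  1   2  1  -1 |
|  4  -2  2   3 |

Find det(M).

-108

Expand along row 1 (it has 1 zero):
  + (2) · M_11   where M_11 = det([-4 2 -2; 2 1 -1; -2 2 3]) = -40
  + (4) · M_13   where M_13 = det([-4 -4 -2; 1 2 -1; 4 -2 3]) = 32
  − (-3) · M_14   where M_14 = det([-4 -4 2; 1 2 1; 4 -2 2]) = -52
det = (+1)·(2)·(-40) + (+1)·(4)·(32) + (-1)·(-3)·(-52) = -108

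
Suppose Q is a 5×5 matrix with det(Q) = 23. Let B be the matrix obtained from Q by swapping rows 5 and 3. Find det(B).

Swapping two rows multiplies the determinant by −1.
det(B) = (-1)·(23) = -23

det(B) = -23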